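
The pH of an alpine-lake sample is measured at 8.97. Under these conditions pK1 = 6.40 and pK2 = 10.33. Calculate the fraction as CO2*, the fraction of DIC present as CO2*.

α₀ = 0.00257

α₀ = 1 / (1 + K1/[H⁺] + K1K2/[H⁺]²) = 1 / (1 + 10^+2.57 + 10^+1.21)
   = 1 / (1 + 371.54 + 16.218) = 1/388.75 = 0.002572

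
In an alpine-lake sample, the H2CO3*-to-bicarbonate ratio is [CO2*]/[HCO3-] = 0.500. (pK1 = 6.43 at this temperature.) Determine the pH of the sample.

From K1 = [H⁺][HCO3-]/[CO2*]:  pH = pK1 − log₁₀([CO2*]/[HCO3-])
log₁₀(0.500) = -0.301
pH = 6.43 − (-0.301) = 6.73

pH = 6.73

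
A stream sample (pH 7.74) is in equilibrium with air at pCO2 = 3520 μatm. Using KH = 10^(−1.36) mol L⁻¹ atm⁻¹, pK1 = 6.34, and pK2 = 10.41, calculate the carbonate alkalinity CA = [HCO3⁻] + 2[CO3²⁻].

[CO2*] = KH · pCO2 = 10^(−1.36) × 3520×10^-6 = 1.537×10^-4 mol/L
α₀ = 1/(1 + K1/[H⁺] + K1K2/[H⁺]²) = 1/(1 + 10^+1.40 + 10^-1.27) = 0.03821
DIC = [CO2*]/α₀ = 1.537×10^-4 / 0.03821 = 4.022 mmol/L
CA = (α₁ + 2α₂)·DIC = (0.9597 + 2×0.002052) × 4.022 = 3.88 mmol/L

CA = 3.88 mmol/L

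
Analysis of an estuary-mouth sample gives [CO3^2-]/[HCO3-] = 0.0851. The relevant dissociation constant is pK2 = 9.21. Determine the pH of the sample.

pH = 8.14

From K2 = [H⁺][CO3^2-]/[HCO3-]:  pH = pK2 + log₁₀([CO3^2-]/[HCO3-])
log₁₀(0.0851) = -1.070
pH = 9.21 + (-1.070) = 8.14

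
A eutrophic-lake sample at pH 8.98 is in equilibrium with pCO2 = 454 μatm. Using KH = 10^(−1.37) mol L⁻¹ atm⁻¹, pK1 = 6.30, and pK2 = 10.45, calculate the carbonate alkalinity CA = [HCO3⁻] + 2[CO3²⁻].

[CO2*] = KH · pCO2 = 10^(−1.37) × 454×10^-6 = 1.937×10^-5 mol/L
α₀ = 1/(1 + K1/[H⁺] + K1K2/[H⁺]²) = 1/(1 + 10^+2.68 + 10^+1.21) = 0.002017
DIC = [CO2*]/α₀ = 1.937×10^-5 / 0.002017 = 9.603 mmol/L
CA = (α₁ + 2α₂)·DIC = (0.9653 + 2×0.03271) × 9.603 = 9.90 mmol/L

CA = 9.90 mmol/L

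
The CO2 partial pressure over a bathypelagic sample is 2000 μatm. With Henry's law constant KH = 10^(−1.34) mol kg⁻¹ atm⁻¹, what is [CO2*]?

[CO2*] = 91.4 μmol/kg

KH = 10^(−1.34) = 4.571×10^-2 mol kg⁻¹ atm⁻¹
[CO2*] = KH · pCO2 = 4.571×10^-2 × 2000×10^-6 atm = 9.14×10^-5 mol/kg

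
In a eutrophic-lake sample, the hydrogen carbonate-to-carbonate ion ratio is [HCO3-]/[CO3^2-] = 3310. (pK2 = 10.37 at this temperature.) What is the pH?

pH = 6.85

From K2 = [H⁺][CO3^2-]/[HCO3-]:  pH = pK2 − log₁₀([HCO3-]/[CO3^2-])
log₁₀(3310) = +3.520
pH = 10.37 − (+3.520) = 6.85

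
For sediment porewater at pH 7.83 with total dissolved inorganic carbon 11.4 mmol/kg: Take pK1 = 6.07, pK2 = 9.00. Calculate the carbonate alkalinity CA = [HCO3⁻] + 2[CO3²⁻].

CA = 11.9 mmol/kg

CA = [HCO3⁻] + 2[CO3²⁻] = (α₁ + 2α₂)·DIC
At pH 7.83: [H⁺]/K1 = 10^-1.76 = 0.017378, K2/[H⁺] = 10^-1.17 = 0.067608
α₁ = 1/(1 + 0.017378 + 0.067608) = 1/1.0850 = 0.9217; α₂ = α₁·K2/[H⁺] = 0.06231
α₁ + 2α₂ = 1.0463
CA = 1.0463 × 11.4 = 11.9 mmol/kg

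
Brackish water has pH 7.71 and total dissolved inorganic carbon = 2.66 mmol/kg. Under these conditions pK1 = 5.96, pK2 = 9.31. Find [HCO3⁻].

α₁ = 1 / (1 + [H⁺]/K1 + K2/[H⁺]) = 1 / (1 + 10^-1.75 + 10^-1.60)
   = 1 / (1 + 0.017783 + 0.025119) = 1/1.0429 = 0.9589
[HCO3⁻] = α₁ × DIC = 0.9589 × 2.66 = 2.55 mmol/kg

[HCO3⁻] = 2.55 mmol/kg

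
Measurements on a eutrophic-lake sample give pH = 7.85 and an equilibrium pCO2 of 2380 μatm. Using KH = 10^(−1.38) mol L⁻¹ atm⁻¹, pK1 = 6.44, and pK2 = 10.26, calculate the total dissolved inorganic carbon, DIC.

[CO2*] = KH · pCO2 = 10^(−1.38) × 2380×10^-6 = 9.921×10^-5 mol/L
α₀ = 1/(1 + K1/[H⁺] + K1K2/[H⁺]²) = 1/(1 + 10^+1.41 + 10^-1.00) = 0.03731
DIC = [CO2*]/α₀ = 9.921×10^-5 / 0.03731 = 2.66 mmol/L

DIC = 2.66 mmol/L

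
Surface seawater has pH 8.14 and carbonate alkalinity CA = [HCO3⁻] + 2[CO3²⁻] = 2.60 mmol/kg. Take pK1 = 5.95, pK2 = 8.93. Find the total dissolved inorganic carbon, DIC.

DIC = 2.29 mmol/kg

CA = [HCO3⁻] + 2[CO3²⁻] = (α₁ + 2α₂)·DIC
At pH 8.14: [H⁺]/K1 = 10^-2.19 = 0.0064565, K2/[H⁺] = 10^-0.79 = 0.16218
α₁ = 1/(1 + 0.0064565 + 0.16218) = 1/1.1686 = 0.8557; α₂ = α₁·K2/[H⁺] = 0.1388
α₁ + 2α₂ = 1.1333
DIC = CA / (α₁ + 2α₂) = 2.60 / 1.1333 = 2.29 mmol/kg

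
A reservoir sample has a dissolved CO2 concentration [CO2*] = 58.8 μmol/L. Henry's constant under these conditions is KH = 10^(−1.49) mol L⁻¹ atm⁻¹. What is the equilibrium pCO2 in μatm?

KH = 10^(−1.49) = 3.236×10^-2 mol L⁻¹ atm⁻¹
pCO2 = [CO2*]/KH = 58.8×10^-6 / 3.236×10^-2 = 1.82×10^-3 atm = 1820 μatm

pCO2 = 1820 μatm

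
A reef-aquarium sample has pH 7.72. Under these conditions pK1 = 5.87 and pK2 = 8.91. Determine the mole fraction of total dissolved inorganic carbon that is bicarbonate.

α₁ = 0.927

α₁ = 1 / (1 + [H⁺]/K1 + K2/[H⁺]) = 1 / (1 + 10^-1.85 + 10^-1.19)
   = 1 / (1 + 0.014125 + 0.064565) = 1/1.0787 = 0.9270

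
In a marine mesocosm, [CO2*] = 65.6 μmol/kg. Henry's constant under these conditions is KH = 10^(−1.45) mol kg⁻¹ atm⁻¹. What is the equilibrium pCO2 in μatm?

pCO2 = 1850 μatm

KH = 10^(−1.45) = 3.548×10^-2 mol kg⁻¹ atm⁻¹
pCO2 = [CO2*]/KH = 65.6×10^-6 / 3.548×10^-2 = 1.85×10^-3 atm = 1850 μatm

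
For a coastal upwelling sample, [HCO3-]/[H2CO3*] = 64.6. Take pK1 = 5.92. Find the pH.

pH = 7.73

From K1 = [H⁺][HCO3-]/[H2CO3*]:  pH = pK1 + log₁₀([HCO3-]/[H2CO3*])
log₁₀(64.6) = +1.810
pH = 5.92 + (+1.810) = 7.73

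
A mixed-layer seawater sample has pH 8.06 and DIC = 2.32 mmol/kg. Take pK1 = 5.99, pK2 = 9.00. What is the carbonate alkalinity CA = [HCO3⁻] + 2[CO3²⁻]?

CA = 2.54 mmol/kg

CA = [HCO3⁻] + 2[CO3²⁻] = (α₁ + 2α₂)·DIC
At pH 8.06: [H⁺]/K1 = 10^-2.07 = 0.0085114, K2/[H⁺] = 10^-0.94 = 0.11482
α₁ = 1/(1 + 0.0085114 + 0.11482) = 1/1.1233 = 0.8902; α₂ = α₁·K2/[H⁺] = 0.1022
α₁ + 2α₂ = 1.0946
CA = 1.0946 × 2.32 = 2.54 mmol/kg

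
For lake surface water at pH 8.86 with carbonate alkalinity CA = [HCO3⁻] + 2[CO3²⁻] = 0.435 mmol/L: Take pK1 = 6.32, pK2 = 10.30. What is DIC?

CA = [HCO3⁻] + 2[CO3²⁻] = (α₁ + 2α₂)·DIC
At pH 8.86: [H⁺]/K1 = 10^-2.54 = 0.0028840, K2/[H⁺] = 10^-1.44 = 0.036308
α₁ = 1/(1 + 0.0028840 + 0.036308) = 1/1.0392 = 0.9623; α₂ = α₁·K2/[H⁺] = 0.03494
α₁ + 2α₂ = 1.0322
DIC = CA / (α₁ + 2α₂) = 0.435 / 1.0322 = 0.421 mmol/L

DIC = 0.421 mmol/L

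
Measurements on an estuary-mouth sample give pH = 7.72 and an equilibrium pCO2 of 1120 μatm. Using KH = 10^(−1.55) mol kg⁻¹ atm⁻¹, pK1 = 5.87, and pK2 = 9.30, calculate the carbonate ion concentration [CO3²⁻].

[CO2*] = KH · pCO2 = 10^(−1.55) × 1120×10^-6 = 3.157×10^-5 mol/kg
α₀ = 1/(1 + K1/[H⁺] + K1K2/[H⁺]²) = 1/(1 + 10^+1.85 + 10^+0.27) = 0.01358
DIC = [CO2*]/α₀ = 3.157×10^-5 / 0.01358 = 2.325 mmol/kg
[CO3²⁻] = α₂·DIC; α₂ = 0.02528, so [CO3²⁻] = 0.02528 × 2.325 = 0.0588 mmol/kg

[CO3²⁻] = 0.0588 mmol/kg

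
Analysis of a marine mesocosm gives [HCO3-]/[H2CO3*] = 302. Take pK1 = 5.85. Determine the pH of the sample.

From K1 = [H⁺][HCO3-]/[H2CO3*]:  pH = pK1 + log₁₀([HCO3-]/[H2CO3*])
log₁₀(302) = +2.480
pH = 5.85 + (+2.480) = 8.33

pH = 8.33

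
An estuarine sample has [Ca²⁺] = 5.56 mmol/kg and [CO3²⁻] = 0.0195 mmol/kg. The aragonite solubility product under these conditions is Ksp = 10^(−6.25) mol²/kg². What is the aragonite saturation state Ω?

Ksp = 10^(−6.25) = 5.623×10^-7
Ω = [Ca²⁺][CO3²⁻]/Ksp = (5.56×10^-3)(0.0195×10^-3) / 5.623×10^-7 = 0.193

Ω = 0.193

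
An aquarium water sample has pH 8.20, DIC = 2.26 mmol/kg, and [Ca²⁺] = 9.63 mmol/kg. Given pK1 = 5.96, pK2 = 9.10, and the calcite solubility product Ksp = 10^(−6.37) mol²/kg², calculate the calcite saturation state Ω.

α₂ = 1 / (1 + [H⁺]/K2 + [H⁺]²/(K1K2)) = 1 / (1 + 10^+0.90 + 10^-1.34)
   = 1 / (1 + 7.9433 + 0.045709) = 1/8.9890 = 0.1112
[CO3²⁻] = α₂ × DIC = 0.1112 × 2.26 = 0.2514 mmol/kg
Ksp = 10^(−6.37) = 4.266×10^-7
Ω = [Ca²⁺][CO3²⁻]/Ksp = (9.63×10^-3)(2.514×10^-4) / 4.266×10^-7 = 5.68

Ω = 5.68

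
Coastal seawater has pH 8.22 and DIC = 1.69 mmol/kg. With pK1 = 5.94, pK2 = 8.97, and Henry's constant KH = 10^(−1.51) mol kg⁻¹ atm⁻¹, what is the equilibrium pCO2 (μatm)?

α₀ = 1 / (1 + K1/[H⁺] + K1K2/[H⁺]²) = 1 / (1 + 10^+2.28 + 10^+1.53)
   = 1 / (1 + 190.55 + 33.884) = 1/225.43 = 0.004436
[CO2*] = α₀ × DIC = 0.004436 × 1.69 = 0.007497 mmol/kg = 7.497 μmol/kg
pCO2 = [CO2*]/KH = 7.497×10^-6 / 3.090×10^-2 = 243 μatm

pCO2 = 243 μatm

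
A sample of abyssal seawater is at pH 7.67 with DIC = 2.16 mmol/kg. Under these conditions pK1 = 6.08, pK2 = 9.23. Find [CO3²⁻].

[CO3²⁻] = 0.0565 mmol/kg

α₂ = 1 / (1 + [H⁺]/K2 + [H⁺]²/(K1K2)) = 1 / (1 + 10^+1.56 + 10^-0.03)
   = 1 / (1 + 36.308 + 0.93325) = 1/38.241 = 0.02615
[CO3²⁻] = α₂ × DIC = 0.02615 × 2.16 = 0.0565 mmol/kg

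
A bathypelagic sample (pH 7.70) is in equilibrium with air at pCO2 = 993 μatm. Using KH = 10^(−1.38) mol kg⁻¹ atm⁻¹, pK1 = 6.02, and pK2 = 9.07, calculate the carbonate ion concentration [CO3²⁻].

[CO2*] = KH · pCO2 = 10^(−1.38) × 993×10^-6 = 4.140×10^-5 mol/kg
α₀ = 1/(1 + K1/[H⁺] + K1K2/[H⁺]²) = 1/(1 + 10^+1.68 + 10^+0.31) = 0.01964
DIC = [CO2*]/α₀ = 4.140×10^-5 / 0.01964 = 2.107 mmol/kg
[CO3²⁻] = α₂·DIC; α₂ = 0.04011, so [CO3²⁻] = 0.04011 × 2.107 = 0.0845 mmol/kg

[CO3²⁻] = 0.0845 mmol/kg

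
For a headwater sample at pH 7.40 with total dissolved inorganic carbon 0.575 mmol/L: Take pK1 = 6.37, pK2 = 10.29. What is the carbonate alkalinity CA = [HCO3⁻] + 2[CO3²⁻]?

CA = 0.527 mmol/L

CA = [HCO3⁻] + 2[CO3²⁻] = (α₁ + 2α₂)·DIC
At pH 7.40: [H⁺]/K1 = 10^-1.03 = 0.093325, K2/[H⁺] = 10^-2.89 = 0.0012882
α₁ = 1/(1 + 0.093325 + 0.0012882) = 1/1.0946 = 0.9136; α₂ = α₁·K2/[H⁺] = 0.001177
α₁ + 2α₂ = 0.9159
CA = 0.9159 × 0.575 = 0.527 mmol/L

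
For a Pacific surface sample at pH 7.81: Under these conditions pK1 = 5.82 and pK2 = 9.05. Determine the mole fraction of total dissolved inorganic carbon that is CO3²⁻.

α₂ = 0.0539

α₂ = 1 / (1 + [H⁺]/K2 + [H⁺]²/(K1K2)) = 1 / (1 + 10^+1.24 + 10^-0.75)
   = 1 / (1 + 17.378 + 0.17783) = 1/18.556 = 0.05389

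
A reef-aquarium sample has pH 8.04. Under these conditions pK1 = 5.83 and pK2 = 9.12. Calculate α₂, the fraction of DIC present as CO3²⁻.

α₂ = 1 / (1 + [H⁺]/K2 + [H⁺]²/(K1K2)) = 1 / (1 + 10^+1.08 + 10^-1.13)
   = 1 / (1 + 12.023 + 0.074131) = 1/13.097 = 0.07635

α₂ = 0.0764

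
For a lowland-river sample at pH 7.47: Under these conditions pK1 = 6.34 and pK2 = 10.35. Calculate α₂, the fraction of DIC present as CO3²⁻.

α₂ = 0.00123

α₂ = 1 / (1 + [H⁺]/K2 + [H⁺]²/(K1K2)) = 1 / (1 + 10^+2.88 + 10^+1.75)
   = 1 / (1 + 758.58 + 56.234) = 1/815.81 = 0.001226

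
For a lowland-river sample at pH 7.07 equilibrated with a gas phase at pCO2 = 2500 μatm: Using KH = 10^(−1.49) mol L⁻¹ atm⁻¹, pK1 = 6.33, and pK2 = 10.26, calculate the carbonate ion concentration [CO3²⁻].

[CO2*] = KH · pCO2 = 10^(−1.49) × 2500×10^-6 = 8.090×10^-5 mol/L
α₀ = 1/(1 + K1/[H⁺] + K1K2/[H⁺]²) = 1/(1 + 10^+0.74 + 10^-2.45) = 0.1539
DIC = [CO2*]/α₀ = 8.090×10^-5 / 0.1539 = 0.5258 mmol/L
[CO3²⁻] = α₂·DIC; α₂ = 0.0005460, so [CO3²⁻] = 0.0005460 × 0.5258 = 0.000287 mmol/L = 0.287 μmol/L

[CO3²⁻] = 0.287 μmol/L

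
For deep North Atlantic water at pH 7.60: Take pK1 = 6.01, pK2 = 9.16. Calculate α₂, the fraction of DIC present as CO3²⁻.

α₂ = 0.0261

α₂ = 1 / (1 + [H⁺]/K2 + [H⁺]²/(K1K2)) = 1 / (1 + 10^+1.56 + 10^-0.03)
   = 1 / (1 + 36.308 + 0.93325) = 1/38.241 = 0.02615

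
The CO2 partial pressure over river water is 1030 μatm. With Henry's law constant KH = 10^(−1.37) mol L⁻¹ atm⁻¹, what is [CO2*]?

[CO2*] = 43.9 μmol/L

KH = 10^(−1.37) = 4.266×10^-2 mol L⁻¹ atm⁻¹
[CO2*] = KH · pCO2 = 4.266×10^-2 × 1030×10^-6 atm = 4.39×10^-5 mol/L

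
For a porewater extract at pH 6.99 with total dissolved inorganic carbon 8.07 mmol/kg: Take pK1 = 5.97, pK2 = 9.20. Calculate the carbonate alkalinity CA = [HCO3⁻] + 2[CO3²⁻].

CA = 7.42 mmol/kg

CA = [HCO3⁻] + 2[CO3²⁻] = (α₁ + 2α₂)·DIC
At pH 6.99: [H⁺]/K1 = 10^-1.02 = 0.095499, K2/[H⁺] = 10^-2.21 = 0.0061660
α₁ = 1/(1 + 0.095499 + 0.0061660) = 1/1.1017 = 0.9077; α₂ = α₁·K2/[H⁺] = 0.005597
α₁ + 2α₂ = 0.9189
CA = 0.9189 × 8.07 = 7.42 mmol/kg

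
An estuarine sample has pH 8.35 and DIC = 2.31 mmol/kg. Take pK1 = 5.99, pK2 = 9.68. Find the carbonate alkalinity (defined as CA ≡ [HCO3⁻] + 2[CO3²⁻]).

CA = [HCO3⁻] + 2[CO3²⁻] = (α₁ + 2α₂)·DIC
At pH 8.35: [H⁺]/K1 = 10^-2.36 = 0.0043652, K2/[H⁺] = 10^-1.33 = 0.046774
α₁ = 1/(1 + 0.0043652 + 0.046774) = 1/1.0511 = 0.9513; α₂ = α₁·K2/[H⁺] = 0.04450
α₁ + 2α₂ = 1.0403
CA = 1.0403 × 2.31 = 2.40 mmol/kg

CA = 2.40 mmol/kg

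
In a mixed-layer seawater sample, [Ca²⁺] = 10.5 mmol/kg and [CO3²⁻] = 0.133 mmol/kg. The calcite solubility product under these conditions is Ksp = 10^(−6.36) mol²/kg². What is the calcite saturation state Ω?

Ω = 3.20

Ksp = 10^(−6.36) = 4.365×10^-7
Ω = [Ca²⁺][CO3²⁻]/Ksp = (10.5×10^-3)(0.133×10^-3) / 4.365×10^-7 = 3.20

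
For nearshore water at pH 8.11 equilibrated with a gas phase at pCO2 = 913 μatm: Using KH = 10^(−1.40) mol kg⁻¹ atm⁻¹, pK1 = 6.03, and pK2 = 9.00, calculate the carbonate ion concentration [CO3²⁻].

[CO2*] = KH · pCO2 = 10^(−1.40) × 913×10^-6 = 3.635×10^-5 mol/kg
α₀ = 1/(1 + K1/[H⁺] + K1K2/[H⁺]²) = 1/(1 + 10^+2.08 + 10^+1.19) = 0.007315
DIC = [CO2*]/α₀ = 3.635×10^-5 / 0.007315 = 4.969 mmol/kg
[CO3²⁻] = α₂·DIC; α₂ = 0.1133, so [CO3²⁻] = 0.1133 × 4.969 = 0.563 mmol/kg

[CO3²⁻] = 0.563 mmol/kg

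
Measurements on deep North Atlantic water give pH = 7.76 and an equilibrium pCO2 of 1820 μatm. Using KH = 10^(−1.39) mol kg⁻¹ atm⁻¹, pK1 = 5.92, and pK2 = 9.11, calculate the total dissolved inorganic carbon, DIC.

DIC = 5.43 mmol/kg

[CO2*] = KH · pCO2 = 10^(−1.39) × 1820×10^-6 = 7.414×10^-5 mol/kg
α₀ = 1/(1 + K1/[H⁺] + K1K2/[H⁺]²) = 1/(1 + 10^+1.84 + 10^+0.49) = 0.01365
DIC = [CO2*]/α₀ = 7.414×10^-5 / 0.01365 = 5.43 mmol/kg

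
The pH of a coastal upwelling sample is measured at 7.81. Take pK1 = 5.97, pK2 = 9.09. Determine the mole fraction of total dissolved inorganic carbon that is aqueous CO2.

α₀ = 1 / (1 + K1/[H⁺] + K1K2/[H⁺]²) = 1 / (1 + 10^+1.84 + 10^+0.56)
   = 1 / (1 + 69.183 + 3.6308) = 1/73.814 = 0.01355

α₀ = 0.0135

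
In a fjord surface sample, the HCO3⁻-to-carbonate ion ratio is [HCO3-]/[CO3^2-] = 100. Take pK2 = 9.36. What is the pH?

pH = 7.36

From K2 = [H⁺][CO3^2-]/[HCO3-]:  pH = pK2 − log₁₀([HCO3-]/[CO3^2-])
log₁₀(100) = +2.000
pH = 9.36 − (+2.000) = 7.36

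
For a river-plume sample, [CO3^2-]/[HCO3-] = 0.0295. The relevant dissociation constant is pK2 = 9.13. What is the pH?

From K2 = [H⁺][CO3^2-]/[HCO3-]:  pH = pK2 + log₁₀([CO3^2-]/[HCO3-])
log₁₀(0.0295) = -1.530
pH = 9.13 + (-1.530) = 7.60

pH = 7.60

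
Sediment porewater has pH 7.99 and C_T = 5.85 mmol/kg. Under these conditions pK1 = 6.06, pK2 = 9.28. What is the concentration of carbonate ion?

α₂ = 1 / (1 + [H⁺]/K2 + [H⁺]²/(K1K2)) = 1 / (1 + 10^+1.29 + 10^-0.64)
   = 1 / (1 + 19.498 + 0.22909) = 1/20.728 = 0.04825
[CO3²⁻] = α₂ × DIC = 0.04825 × 5.85 = 0.282 mmol/kg

[CO3²⁻] = 0.282 mmol/kg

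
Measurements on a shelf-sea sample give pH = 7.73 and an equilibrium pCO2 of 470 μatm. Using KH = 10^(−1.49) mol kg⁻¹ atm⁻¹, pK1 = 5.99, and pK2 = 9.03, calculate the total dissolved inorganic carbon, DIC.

[CO2*] = KH · pCO2 = 10^(−1.49) × 470×10^-6 = 1.521×10^-5 mol/kg
α₀ = 1/(1 + K1/[H⁺] + K1K2/[H⁺]²) = 1/(1 + 10^+1.74 + 10^+0.44) = 0.01703
DIC = [CO2*]/α₀ = 1.521×10^-5 / 0.01703 = 0.893 mmol/kg

DIC = 0.893 mmol/kg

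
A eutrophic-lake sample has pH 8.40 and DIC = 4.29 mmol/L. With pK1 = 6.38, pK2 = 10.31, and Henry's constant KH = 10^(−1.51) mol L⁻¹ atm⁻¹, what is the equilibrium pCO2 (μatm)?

α₀ = 1 / (1 + K1/[H⁺] + K1K2/[H⁺]²) = 1 / (1 + 10^+2.02 + 10^+0.11)
   = 1 / (1 + 104.71 + 1.2882) = 1/107.00 = 0.009346
[CO2*] = α₀ × DIC = 0.009346 × 4.29 = 0.04009 mmol/L
pCO2 = [CO2*]/KH = 4.009×10^-5 / 3.090×10^-2 = 1300 μatm

pCO2 = 1300 μatm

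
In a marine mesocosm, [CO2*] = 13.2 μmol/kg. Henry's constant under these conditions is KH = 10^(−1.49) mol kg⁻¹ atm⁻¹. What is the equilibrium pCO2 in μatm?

pCO2 = 408 μatm

KH = 10^(−1.49) = 3.236×10^-2 mol kg⁻¹ atm⁻¹
pCO2 = [CO2*]/KH = 13.2×10^-6 / 3.236×10^-2 = 4.08×10^-4 atm = 408 μatm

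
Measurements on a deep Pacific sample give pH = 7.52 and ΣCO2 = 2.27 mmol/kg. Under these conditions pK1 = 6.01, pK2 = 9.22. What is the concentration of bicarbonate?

[HCO3⁻] = 2.16 mmol/kg

α₁ = 1 / (1 + [H⁺]/K1 + K2/[H⁺]) = 1 / (1 + 10^-1.51 + 10^-1.70)
   = 1 / (1 + 0.030903 + 0.019953) = 1/1.0509 = 0.9516
[HCO3⁻] = α₁ × DIC = 0.9516 × 2.27 = 2.16 mmol/kg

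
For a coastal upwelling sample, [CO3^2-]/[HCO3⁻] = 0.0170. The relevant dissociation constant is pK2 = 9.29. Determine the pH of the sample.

pH = 7.52

From K2 = [H⁺][CO3^2-]/[HCO3⁻]:  pH = pK2 + log₁₀([CO3^2-]/[HCO3⁻])
log₁₀(0.0170) = -1.770
pH = 9.29 + (-1.770) = 7.52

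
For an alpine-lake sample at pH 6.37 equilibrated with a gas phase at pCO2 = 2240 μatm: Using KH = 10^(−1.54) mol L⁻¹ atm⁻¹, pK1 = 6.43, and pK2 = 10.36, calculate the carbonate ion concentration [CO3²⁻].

[CO3²⁻] = 0.00576 μmol/L

[CO2*] = KH · pCO2 = 10^(−1.54) × 2240×10^-6 = 6.460×10^-5 mol/L
α₀ = 1/(1 + K1/[H⁺] + K1K2/[H⁺]²) = 1/(1 + 10^-0.06 + 10^-4.05) = 0.5345
DIC = [CO2*]/α₀ = 6.460×10^-5 / 0.5345 = 0.1209 mmol/L
[CO3²⁻] = α₂·DIC; α₂ = 4.763×10^-5, so [CO3²⁻] = 4.763×10^-5 × 0.1209 = 5.76×10^-6 mmol/L = 0.00576 μmol/L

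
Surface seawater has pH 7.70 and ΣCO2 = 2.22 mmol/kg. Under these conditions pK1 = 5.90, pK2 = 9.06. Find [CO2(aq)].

[CO2*] = 0.0332 mmol/kg

α₀ = 1 / (1 + K1/[H⁺] + K1K2/[H⁺]²) = 1 / (1 + 10^+1.80 + 10^+0.44)
   = 1 / (1 + 63.096 + 2.7542) = 1/66.850 = 0.01496
[CO2*] = α₀ × DIC = 0.01496 × 2.22 = 0.0332 mmol/kg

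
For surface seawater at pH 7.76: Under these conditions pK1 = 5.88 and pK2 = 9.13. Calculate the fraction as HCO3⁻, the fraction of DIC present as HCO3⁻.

α₁ = 1 / (1 + [H⁺]/K1 + K2/[H⁺]) = 1 / (1 + 10^-1.88 + 10^-1.37)
   = 1 / (1 + 0.013183 + 0.042658) = 1/1.0558 = 0.9471

α₁ = 0.947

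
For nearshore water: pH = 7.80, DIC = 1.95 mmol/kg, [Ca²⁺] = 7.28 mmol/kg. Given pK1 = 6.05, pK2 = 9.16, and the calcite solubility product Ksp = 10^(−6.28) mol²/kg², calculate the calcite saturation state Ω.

α₂ = 1 / (1 + [H⁺]/K2 + [H⁺]²/(K1K2)) = 1 / (1 + 10^+1.36 + 10^-0.39)
   = 1 / (1 + 22.909 + 0.40738) = 1/24.316 = 0.04113
[CO3²⁻] = α₂ × DIC = 0.04113 × 1.95 = 0.08019 mmol/kg
Ksp = 10^(−6.28) = 5.248×10^-7
Ω = [Ca²⁺][CO3²⁻]/Ksp = (7.28×10^-3)(8.019×10^-5) / 5.248×10^-7 = 1.11

Ω = 1.11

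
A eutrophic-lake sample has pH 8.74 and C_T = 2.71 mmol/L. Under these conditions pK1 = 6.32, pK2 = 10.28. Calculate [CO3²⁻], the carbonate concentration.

[CO3²⁻] = 0.0757 mmol/L

α₂ = 1 / (1 + [H⁺]/K2 + [H⁺]²/(K1K2)) = 1 / (1 + 10^+1.54 + 10^-0.88)
   = 1 / (1 + 34.674 + 0.13183) = 1/35.806 = 0.02793
[CO3²⁻] = α₂ × DIC = 0.02793 × 2.71 = 0.0757 mmol/L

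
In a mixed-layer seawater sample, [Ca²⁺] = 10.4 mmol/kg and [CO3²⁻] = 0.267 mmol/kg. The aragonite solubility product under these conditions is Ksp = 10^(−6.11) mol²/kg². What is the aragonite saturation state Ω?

Ksp = 10^(−6.11) = 7.762×10^-7
Ω = [Ca²⁺][CO3²⁻]/Ksp = (10.4×10^-3)(0.267×10^-3) / 7.762×10^-7 = 3.58

Ω = 3.58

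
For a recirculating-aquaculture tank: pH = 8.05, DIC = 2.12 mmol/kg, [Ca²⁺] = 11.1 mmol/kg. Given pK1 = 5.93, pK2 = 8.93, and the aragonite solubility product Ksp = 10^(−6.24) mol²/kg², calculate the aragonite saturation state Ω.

α₂ = 1 / (1 + [H⁺]/K2 + [H⁺]²/(K1K2)) = 1 / (1 + 10^+0.88 + 10^-1.24)
   = 1 / (1 + 7.5858 + 0.057544) = 1/8.6433 = 0.1157
[CO3²⁻] = α₂ × DIC = 0.1157 × 2.12 = 0.2453 mmol/kg
Ksp = 10^(−6.24) = 5.754×10^-7
Ω = [Ca²⁺][CO3²⁻]/Ksp = (11.1×10^-3)(2.453×10^-4) / 5.754×10^-7 = 4.73

Ω = 4.73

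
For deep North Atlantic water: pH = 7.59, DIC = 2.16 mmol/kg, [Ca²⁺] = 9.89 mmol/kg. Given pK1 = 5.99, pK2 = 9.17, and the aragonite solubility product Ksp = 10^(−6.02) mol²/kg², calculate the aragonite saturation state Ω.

Ω = 0.560

α₂ = 1 / (1 + [H⁺]/K2 + [H⁺]²/(K1K2)) = 1 / (1 + 10^+1.58 + 10^-0.02)
   = 1 / (1 + 38.019 + 0.95499) = 1/39.974 = 0.02502
[CO3²⁻] = α₂ × DIC = 0.02502 × 2.16 = 0.05404 mmol/kg
Ksp = 10^(−6.02) = 9.550×10^-7
Ω = [Ca²⁺][CO3²⁻]/Ksp = (9.89×10^-3)(5.404×10^-5) / 9.550×10^-7 = 0.560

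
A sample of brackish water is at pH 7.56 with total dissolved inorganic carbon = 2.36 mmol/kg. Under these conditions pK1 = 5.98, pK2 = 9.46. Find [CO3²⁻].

α₂ = 1 / (1 + [H⁺]/K2 + [H⁺]²/(K1K2)) = 1 / (1 + 10^+1.90 + 10^+0.32)
   = 1 / (1 + 79.433 + 2.0893) = 1/82.522 = 0.01212
[CO3²⁻] = α₂ × DIC = 0.01212 × 2.36 = 0.0286 mmol/kg

[CO3²⁻] = 0.0286 mmol/kg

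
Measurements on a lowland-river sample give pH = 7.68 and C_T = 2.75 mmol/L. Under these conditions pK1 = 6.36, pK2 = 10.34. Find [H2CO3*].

α₀ = 1 / (1 + K1/[H⁺] + K1K2/[H⁺]²) = 1 / (1 + 10^+1.32 + 10^-1.34)
   = 1 / (1 + 20.893 + 0.045709) = 1/21.939 = 0.04558
[CO2*] = α₀ × DIC = 0.04558 × 2.75 = 0.125 mmol/L

[CO2*] = 0.125 mmol/L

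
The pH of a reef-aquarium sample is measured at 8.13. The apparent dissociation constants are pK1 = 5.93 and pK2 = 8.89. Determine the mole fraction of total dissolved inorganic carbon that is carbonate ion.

α₂ = 1 / (1 + [H⁺]/K2 + [H⁺]²/(K1K2)) = 1 / (1 + 10^+0.76 + 10^-1.44)
   = 1 / (1 + 5.7544 + 0.036308) = 1/6.7907 = 0.1473

α₂ = 0.147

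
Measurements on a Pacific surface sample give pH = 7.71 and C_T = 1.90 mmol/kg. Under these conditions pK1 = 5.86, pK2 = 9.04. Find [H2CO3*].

[CO2*] = 0.0253 mmol/kg

α₀ = 1 / (1 + K1/[H⁺] + K1K2/[H⁺]²) = 1 / (1 + 10^+1.85 + 10^+0.52)
   = 1 / (1 + 70.795 + 3.3113) = 1/75.106 = 0.01331
[CO2*] = α₀ × DIC = 0.01331 × 1.90 = 0.0253 mmol/kg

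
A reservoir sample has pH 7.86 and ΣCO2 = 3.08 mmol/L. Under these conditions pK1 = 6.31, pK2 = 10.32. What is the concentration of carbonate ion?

α₂ = 1 / (1 + [H⁺]/K2 + [H⁺]²/(K1K2)) = 1 / (1 + 10^+2.46 + 10^+0.91)
   = 1 / (1 + 288.40 + 8.1283) = 1/297.53 = 0.003361
[CO3²⁻] = α₂ × DIC = 0.003361 × 3.08 = 0.0104 mmol/L = 10.4 μmol/L

[CO3²⁻] = 10.4 μmol/L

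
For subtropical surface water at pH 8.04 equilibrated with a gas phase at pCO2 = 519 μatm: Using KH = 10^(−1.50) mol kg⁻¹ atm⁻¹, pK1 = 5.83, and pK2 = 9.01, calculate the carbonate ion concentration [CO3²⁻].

[CO2*] = KH · pCO2 = 10^(−1.50) × 519×10^-6 = 1.641×10^-5 mol/kg
α₀ = 1/(1 + K1/[H⁺] + K1K2/[H⁺]²) = 1/(1 + 10^+2.21 + 10^+1.24) = 0.005538
DIC = [CO2*]/α₀ = 1.641×10^-5 / 0.005538 = 2.963 mmol/kg
[CO3²⁻] = α₂·DIC; α₂ = 0.09625, so [CO3²⁻] = 0.09625 × 2.963 = 0.285 mmol/kg

[CO3²⁻] = 0.285 mmol/kg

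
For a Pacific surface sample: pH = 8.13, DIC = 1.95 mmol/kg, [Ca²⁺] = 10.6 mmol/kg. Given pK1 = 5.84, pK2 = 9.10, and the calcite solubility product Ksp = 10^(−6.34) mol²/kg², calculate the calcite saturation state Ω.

Ω = 4.36

α₂ = 1 / (1 + [H⁺]/K2 + [H⁺]²/(K1K2)) = 1 / (1 + 10^+0.97 + 10^-1.32)
   = 1 / (1 + 9.3325 + 0.047863) = 1/10.380 = 0.09634
[CO3²⁻] = α₂ × DIC = 0.09634 × 1.95 = 0.1879 mmol/kg
Ksp = 10^(−6.34) = 4.571×10^-7
Ω = [Ca²⁺][CO3²⁻]/Ksp = (10.6×10^-3)(1.879×10^-4) / 4.571×10^-7 = 4.36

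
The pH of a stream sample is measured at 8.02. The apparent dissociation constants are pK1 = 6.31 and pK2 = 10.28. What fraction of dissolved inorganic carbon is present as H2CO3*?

α₀ = 1 / (1 + K1/[H⁺] + K1K2/[H⁺]²) = 1 / (1 + 10^+1.71 + 10^-0.55)
   = 1 / (1 + 51.286 + 0.28184) = 1/52.568 = 0.01902

α₀ = 0.0190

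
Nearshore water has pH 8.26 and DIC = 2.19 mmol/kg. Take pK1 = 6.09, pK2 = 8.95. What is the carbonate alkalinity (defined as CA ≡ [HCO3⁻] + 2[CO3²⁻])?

CA = 2.55 mmol/kg

CA = [HCO3⁻] + 2[CO3²⁻] = (α₁ + 2α₂)·DIC
At pH 8.26: [H⁺]/K1 = 10^-2.17 = 0.0067608, K2/[H⁺] = 10^-0.69 = 0.20417
α₁ = 1/(1 + 0.0067608 + 0.20417) = 1/1.2109 = 0.8258; α₂ = α₁·K2/[H⁺] = 0.1686
α₁ + 2α₂ = 1.1630
CA = 1.1630 × 2.19 = 2.55 mmol/kg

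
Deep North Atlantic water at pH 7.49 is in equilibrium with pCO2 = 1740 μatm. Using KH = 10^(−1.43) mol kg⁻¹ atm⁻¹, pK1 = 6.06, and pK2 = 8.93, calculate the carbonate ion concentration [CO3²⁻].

[CO2*] = KH · pCO2 = 10^(−1.43) × 1740×10^-6 = 6.465×10^-5 mol/kg
α₀ = 1/(1 + K1/[H⁺] + K1K2/[H⁺]²) = 1/(1 + 10^+1.43 + 10^-0.01) = 0.03461
DIC = [CO2*]/α₀ = 6.465×10^-5 / 0.03461 = 1.868 mmol/kg
[CO3²⁻] = α₂·DIC; α₂ = 0.03382, so [CO3²⁻] = 0.03382 × 1.868 = 0.0632 mmol/kg

[CO3²⁻] = 0.0632 mmol/kg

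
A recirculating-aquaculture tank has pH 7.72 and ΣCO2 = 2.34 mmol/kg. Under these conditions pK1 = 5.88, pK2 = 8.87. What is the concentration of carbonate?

[CO3²⁻] = 0.153 mmol/kg

α₂ = 1 / (1 + [H⁺]/K2 + [H⁺]²/(K1K2)) = 1 / (1 + 10^+1.15 + 10^-0.69)
   = 1 / (1 + 14.125 + 0.20417) = 1/15.330 = 0.06523
[CO3²⁻] = α₂ × DIC = 0.06523 × 2.34 = 0.153 mmol/kg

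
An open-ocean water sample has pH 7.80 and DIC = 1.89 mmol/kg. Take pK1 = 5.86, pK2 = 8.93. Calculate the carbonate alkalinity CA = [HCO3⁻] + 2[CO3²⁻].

CA = 2.00 mmol/kg

CA = [HCO3⁻] + 2[CO3²⁻] = (α₁ + 2α₂)·DIC
At pH 7.80: [H⁺]/K1 = 10^-1.94 = 0.011482, K2/[H⁺] = 10^-1.13 = 0.074131
α₁ = 1/(1 + 0.011482 + 0.074131) = 1/1.0856 = 0.9211; α₂ = α₁·K2/[H⁺] = 0.06828
α₁ + 2α₂ = 1.0577
CA = 1.0577 × 1.89 = 2.00 mmol/kg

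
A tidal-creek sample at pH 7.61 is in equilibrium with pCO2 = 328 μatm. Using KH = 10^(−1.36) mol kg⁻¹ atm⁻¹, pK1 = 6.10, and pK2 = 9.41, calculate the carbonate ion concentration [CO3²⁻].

[CO2*] = KH · pCO2 = 10^(−1.36) × 328×10^-6 = 1.432×10^-5 mol/kg
α₀ = 1/(1 + K1/[H⁺] + K1K2/[H⁺]²) = 1/(1 + 10^+1.51 + 10^-0.29) = 0.02952
DIC = [CO2*]/α₀ = 1.432×10^-5 / 0.02952 = 0.4850 mmol/kg
[CO3²⁻] = α₂·DIC; α₂ = 0.01514, so [CO3²⁻] = 0.01514 × 0.4850 = 0.00734 mmol/kg = 7.34 μmol/kg

[CO3²⁻] = 7.34 μmol/kg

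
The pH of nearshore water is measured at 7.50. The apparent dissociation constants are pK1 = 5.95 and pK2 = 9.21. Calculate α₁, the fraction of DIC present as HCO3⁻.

α₁ = 1 / (1 + [H⁺]/K1 + K2/[H⁺]) = 1 / (1 + 10^-1.55 + 10^-1.71)
   = 1 / (1 + 0.028184 + 0.019498) = 1/1.0477 = 0.9545

α₁ = 0.954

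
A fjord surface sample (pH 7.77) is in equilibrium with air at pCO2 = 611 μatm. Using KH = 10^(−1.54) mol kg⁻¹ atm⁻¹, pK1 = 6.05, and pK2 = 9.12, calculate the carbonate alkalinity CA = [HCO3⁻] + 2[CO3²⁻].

CA = 1.01 mmol/kg

[CO2*] = KH · pCO2 = 10^(−1.54) × 611×10^-6 = 1.762×10^-5 mol/kg
α₀ = 1/(1 + K1/[H⁺] + K1K2/[H⁺]²) = 1/(1 + 10^+1.72 + 10^+0.37) = 0.01791
DIC = [CO2*]/α₀ = 1.762×10^-5 / 0.01791 = 0.9837 mmol/kg
CA = (α₁ + 2α₂)·DIC = (0.9401 + 2×0.04199) × 0.9837 = 1.01 mmol/kg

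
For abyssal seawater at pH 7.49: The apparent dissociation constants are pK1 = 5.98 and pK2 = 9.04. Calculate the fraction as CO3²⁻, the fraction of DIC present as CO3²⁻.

α₂ = 0.0266

α₂ = 1 / (1 + [H⁺]/K2 + [H⁺]²/(K1K2)) = 1 / (1 + 10^+1.55 + 10^+0.04)
   = 1 / (1 + 35.481 + 1.0965) = 1/37.578 = 0.02661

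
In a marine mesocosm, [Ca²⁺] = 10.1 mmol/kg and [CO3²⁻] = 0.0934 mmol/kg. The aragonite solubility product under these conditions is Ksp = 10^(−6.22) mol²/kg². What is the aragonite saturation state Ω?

Ω = 1.57

Ksp = 10^(−6.22) = 6.026×10^-7
Ω = [Ca²⁺][CO3²⁻]/Ksp = (10.1×10^-3)(0.0934×10^-3) / 6.026×10^-7 = 1.57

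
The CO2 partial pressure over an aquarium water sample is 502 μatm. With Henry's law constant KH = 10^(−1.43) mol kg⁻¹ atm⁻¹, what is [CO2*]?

KH = 10^(−1.43) = 3.715×10^-2 mol kg⁻¹ atm⁻¹
[CO2*] = KH · pCO2 = 3.715×10^-2 × 502×10^-6 atm = 1.87×10^-5 mol/kg

[CO2*] = 18.7 μmol/kg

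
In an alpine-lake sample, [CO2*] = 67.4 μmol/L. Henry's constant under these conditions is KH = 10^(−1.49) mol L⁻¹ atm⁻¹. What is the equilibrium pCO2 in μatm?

pCO2 = 2080 μatm

KH = 10^(−1.49) = 3.236×10^-2 mol L⁻¹ atm⁻¹
pCO2 = [CO2*]/KH = 67.4×10^-6 / 3.236×10^-2 = 2.08×10^-3 atm = 2080 μatm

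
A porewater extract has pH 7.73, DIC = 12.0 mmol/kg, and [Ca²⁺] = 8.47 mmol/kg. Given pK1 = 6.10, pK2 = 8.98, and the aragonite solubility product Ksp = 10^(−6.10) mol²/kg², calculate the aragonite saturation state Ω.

Ω = 6.66

α₂ = 1 / (1 + [H⁺]/K2 + [H⁺]²/(K1K2)) = 1 / (1 + 10^+1.25 + 10^-0.38)
   = 1 / (1 + 17.783 + 0.41687) = 1/19.200 = 0.05208
[CO3²⁻] = α₂ × DIC = 0.05208 × 12.0 = 0.6250 mmol/kg
Ksp = 10^(−6.10) = 7.943×10^-7
Ω = [Ca²⁺][CO3²⁻]/Ksp = (8.47×10^-3)(6.250×10^-4) / 7.943×10^-7 = 6.66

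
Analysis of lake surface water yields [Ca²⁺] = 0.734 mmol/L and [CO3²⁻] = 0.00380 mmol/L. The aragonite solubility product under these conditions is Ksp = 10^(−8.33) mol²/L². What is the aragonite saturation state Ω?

Ω = 0.596

Ksp = 10^(−8.33) = 4.677×10^-9
Ω = [Ca²⁺][CO3²⁻]/Ksp = (0.734×10^-3)(0.00380×10^-3) / 4.677×10^-9 = 0.596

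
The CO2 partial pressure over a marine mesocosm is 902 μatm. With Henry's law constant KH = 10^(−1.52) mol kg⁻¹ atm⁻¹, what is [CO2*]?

[CO2*] = 27.2 μmol/kg

KH = 10^(−1.52) = 3.020×10^-2 mol kg⁻¹ atm⁻¹
[CO2*] = KH · pCO2 = 3.020×10^-2 × 902×10^-6 atm = 2.72×10^-5 mol/kg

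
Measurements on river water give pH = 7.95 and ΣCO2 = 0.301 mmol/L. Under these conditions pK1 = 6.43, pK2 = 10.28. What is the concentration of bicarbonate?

[HCO3⁻] = 0.291 mmol/L

α₁ = 1 / (1 + [H⁺]/K1 + K2/[H⁺]) = 1 / (1 + 10^-1.52 + 10^-2.33)
   = 1 / (1 + 0.030200 + 0.0046774) = 1/1.0349 = 0.9663
[HCO3⁻] = α₁ × DIC = 0.9663 × 0.301 = 0.291 mmol/L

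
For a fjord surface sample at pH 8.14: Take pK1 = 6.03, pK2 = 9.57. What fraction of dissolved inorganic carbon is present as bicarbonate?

α₁ = 0.957

α₁ = 1 / (1 + [H⁺]/K1 + K2/[H⁺]) = 1 / (1 + 10^-2.11 + 10^-1.43)
   = 1 / (1 + 0.0077625 + 0.037154) = 1/1.0449 = 0.9570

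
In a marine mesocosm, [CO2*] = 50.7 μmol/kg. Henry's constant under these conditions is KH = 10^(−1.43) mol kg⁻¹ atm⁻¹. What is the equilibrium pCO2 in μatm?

KH = 10^(−1.43) = 3.715×10^-2 mol kg⁻¹ atm⁻¹
pCO2 = [CO2*]/KH = 50.7×10^-6 / 3.715×10^-2 = 1.36×10^-3 atm = 1360 μatm

pCO2 = 1360 μatm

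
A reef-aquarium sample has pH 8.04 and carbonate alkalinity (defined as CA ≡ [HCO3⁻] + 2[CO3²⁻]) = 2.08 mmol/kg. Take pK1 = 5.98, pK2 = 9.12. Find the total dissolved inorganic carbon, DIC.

CA = [HCO3⁻] + 2[CO3²⁻] = (α₁ + 2α₂)·DIC
At pH 8.04: [H⁺]/K1 = 10^-2.06 = 0.0087096, K2/[H⁺] = 10^-1.08 = 0.083176
α₁ = 1/(1 + 0.0087096 + 0.083176) = 1/1.0919 = 0.9158; α₂ = α₁·K2/[H⁺] = 0.07618
α₁ + 2α₂ = 1.0682
DIC = CA / (α₁ + 2α₂) = 2.08 / 1.0682 = 1.95 mmol/kg

DIC = 1.95 mmol/kg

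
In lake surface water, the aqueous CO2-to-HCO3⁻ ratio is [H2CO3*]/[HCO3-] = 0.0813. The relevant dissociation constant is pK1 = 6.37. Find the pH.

From K1 = [H⁺][HCO3-]/[H2CO3*]:  pH = pK1 − log₁₀([H2CO3*]/[HCO3-])
log₁₀(0.0813) = -1.090
pH = 6.37 − (-1.090) = 7.46

pH = 7.46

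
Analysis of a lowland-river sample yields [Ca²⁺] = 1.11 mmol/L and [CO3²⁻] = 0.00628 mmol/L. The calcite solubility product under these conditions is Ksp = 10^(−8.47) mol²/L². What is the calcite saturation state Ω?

Ω = 2.06

Ksp = 10^(−8.47) = 3.388×10^-9
Ω = [Ca²⁺][CO3²⁻]/Ksp = (1.11×10^-3)(0.00628×10^-3) / 3.388×10^-9 = 2.06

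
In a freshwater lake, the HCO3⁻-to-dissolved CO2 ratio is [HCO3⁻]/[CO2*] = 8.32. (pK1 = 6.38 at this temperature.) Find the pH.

pH = 7.30

From K1 = [H⁺][HCO3⁻]/[CO2*]:  pH = pK1 + log₁₀([HCO3⁻]/[CO2*])
log₁₀(8.32) = +0.920
pH = 6.38 + (+0.920) = 7.30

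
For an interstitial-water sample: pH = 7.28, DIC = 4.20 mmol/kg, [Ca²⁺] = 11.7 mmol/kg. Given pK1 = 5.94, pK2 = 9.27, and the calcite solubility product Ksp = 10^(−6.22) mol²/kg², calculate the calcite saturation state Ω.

α₂ = 1 / (1 + [H⁺]/K2 + [H⁺]²/(K1K2)) = 1 / (1 + 10^+1.99 + 10^+0.65)
   = 1 / (1 + 97.724 + 4.4668) = 1/103.19 = 0.009691
[CO3²⁻] = α₂ × DIC = 0.009691 × 4.20 = 0.04070 mmol/kg
Ksp = 10^(−6.22) = 6.026×10^-7
Ω = [Ca²⁺][CO3²⁻]/Ksp = (11.7×10^-3)(4.070×10^-5) / 6.026×10^-7 = 0.790

Ω = 0.790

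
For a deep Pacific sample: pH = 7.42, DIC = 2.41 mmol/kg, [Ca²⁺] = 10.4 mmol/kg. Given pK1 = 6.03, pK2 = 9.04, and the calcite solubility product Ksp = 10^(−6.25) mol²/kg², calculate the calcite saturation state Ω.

Ω = 1.00

α₂ = 1 / (1 + [H⁺]/K2 + [H⁺]²/(K1K2)) = 1 / (1 + 10^+1.62 + 10^+0.23)
   = 1 / (1 + 41.687 + 1.6982) = 1/44.385 = 0.02253
[CO3²⁻] = α₂ × DIC = 0.02253 × 2.41 = 0.05430 mmol/kg
Ksp = 10^(−6.25) = 5.623×10^-7
Ω = [Ca²⁺][CO3²⁻]/Ksp = (10.4×10^-3)(5.430×10^-5) / 5.623×10^-7 = 1.00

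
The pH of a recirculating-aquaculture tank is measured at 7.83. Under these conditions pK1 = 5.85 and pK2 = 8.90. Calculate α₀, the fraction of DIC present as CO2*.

α₀ = 0.00956

α₀ = 1 / (1 + K1/[H⁺] + K1K2/[H⁺]²) = 1 / (1 + 10^+1.98 + 10^+0.91)
   = 1 / (1 + 95.499 + 8.1283) = 1/104.63 = 0.009558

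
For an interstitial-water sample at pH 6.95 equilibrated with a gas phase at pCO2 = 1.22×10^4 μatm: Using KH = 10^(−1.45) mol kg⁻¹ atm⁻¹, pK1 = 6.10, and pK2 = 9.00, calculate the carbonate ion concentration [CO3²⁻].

[CO2*] = KH · pCO2 = 10^(−1.45) × 1.22×10^4×10^-6 = 4.329×10^-4 mol/kg
α₀ = 1/(1 + K1/[H⁺] + K1K2/[H⁺]²) = 1/(1 + 10^+0.85 + 10^-1.20) = 0.1228
DIC = [CO2*]/α₀ = 4.329×10^-4 / 0.1228 = 3.525 mmol/kg
[CO3²⁻] = α₂·DIC; α₂ = 0.007749, so [CO3²⁻] = 0.007749 × 3.525 = 0.0273 mmol/kg

[CO3²⁻] = 0.0273 mmol/kg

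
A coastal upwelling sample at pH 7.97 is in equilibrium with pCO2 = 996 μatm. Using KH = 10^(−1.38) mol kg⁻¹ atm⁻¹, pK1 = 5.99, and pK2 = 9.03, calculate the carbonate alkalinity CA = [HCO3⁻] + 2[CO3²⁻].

[CO2*] = KH · pCO2 = 10^(−1.38) × 996×10^-6 = 4.152×10^-5 mol/kg
α₀ = 1/(1 + K1/[H⁺] + K1K2/[H⁺]²) = 1/(1 + 10^+1.98 + 10^+0.92) = 0.009540
DIC = [CO2*]/α₀ = 4.152×10^-5 / 0.009540 = 4.352 mmol/kg
CA = (α₁ + 2α₂)·DIC = (0.9111 + 2×0.07935) × 4.352 = 4.66 mmol/kg

CA = 4.66 mmol/kg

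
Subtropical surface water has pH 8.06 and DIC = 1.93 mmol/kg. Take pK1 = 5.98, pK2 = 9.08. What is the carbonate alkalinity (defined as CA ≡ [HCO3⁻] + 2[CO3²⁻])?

CA = 2.08 mmol/kg

CA = [HCO3⁻] + 2[CO3²⁻] = (α₁ + 2α₂)·DIC
At pH 8.06: [H⁺]/K1 = 10^-2.08 = 0.0083176, K2/[H⁺] = 10^-1.02 = 0.095499
α₁ = 1/(1 + 0.0083176 + 0.095499) = 1/1.1038 = 0.9059; α₂ = α₁·K2/[H⁺] = 0.08652
α₁ + 2α₂ = 1.0790
CA = 1.0790 × 1.93 = 2.08 mmol/kg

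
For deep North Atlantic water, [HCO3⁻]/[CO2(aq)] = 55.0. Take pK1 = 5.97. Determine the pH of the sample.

From K1 = [H⁺][HCO3⁻]/[CO2(aq)]:  pH = pK1 + log₁₀([HCO3⁻]/[CO2(aq)])
log₁₀(55.0) = +1.740
pH = 5.97 + (+1.740) = 7.71

pH = 7.71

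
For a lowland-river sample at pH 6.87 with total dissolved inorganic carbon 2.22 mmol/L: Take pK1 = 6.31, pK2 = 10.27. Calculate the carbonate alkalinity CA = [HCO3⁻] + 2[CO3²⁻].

CA = [HCO3⁻] + 2[CO3²⁻] = (α₁ + 2α₂)·DIC
At pH 6.87: [H⁺]/K1 = 10^-0.56 = 0.27542, K2/[H⁺] = 10^-3.40 = 0.00039811
α₁ = 1/(1 + 0.27542 + 0.00039811) = 1/1.2758 = 0.7838; α₂ = α₁·K2/[H⁺] = 0.0003120
α₁ + 2α₂ = 0.7844
CA = 0.7844 × 2.22 = 1.74 mmol/L

CA = 1.74 mmol/L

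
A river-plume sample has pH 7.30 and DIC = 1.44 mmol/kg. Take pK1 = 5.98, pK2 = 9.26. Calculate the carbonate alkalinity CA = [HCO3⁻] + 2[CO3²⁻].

CA = [HCO3⁻] + 2[CO3²⁻] = (α₁ + 2α₂)·DIC
At pH 7.30: [H⁺]/K1 = 10^-1.32 = 0.047863, K2/[H⁺] = 10^-1.96 = 0.010965
α₁ = 1/(1 + 0.047863 + 0.010965) = 1/1.0588 = 0.9444; α₂ = α₁·K2/[H⁺] = 0.01036
α₁ + 2α₂ = 0.9652
CA = 0.9652 × 1.44 = 1.39 mmol/kg

CA = 1.39 mmol/kg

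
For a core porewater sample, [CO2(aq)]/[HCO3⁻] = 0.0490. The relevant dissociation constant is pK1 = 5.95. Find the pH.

pH = 7.26

From K1 = [H⁺][HCO3⁻]/[CO2(aq)]:  pH = pK1 − log₁₀([CO2(aq)]/[HCO3⁻])
log₁₀(0.0490) = -1.310
pH = 5.95 − (-1.310) = 7.26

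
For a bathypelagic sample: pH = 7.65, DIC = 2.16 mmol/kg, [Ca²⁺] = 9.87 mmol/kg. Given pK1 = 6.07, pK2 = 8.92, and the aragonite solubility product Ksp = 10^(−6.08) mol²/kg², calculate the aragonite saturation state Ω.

α₂ = 1 / (1 + [H⁺]/K2 + [H⁺]²/(K1K2)) = 1 / (1 + 10^+1.27 + 10^-0.31)
   = 1 / (1 + 18.621 + 0.48978) = 1/20.111 = 0.04972
[CO3²⁻] = α₂ × DIC = 0.04972 × 2.16 = 0.1074 mmol/kg
Ksp = 10^(−6.08) = 8.318×10^-7
Ω = [Ca²⁺][CO3²⁻]/Ksp = (9.87×10^-3)(1.074×10^-4) / 8.318×10^-7 = 1.27

Ω = 1.27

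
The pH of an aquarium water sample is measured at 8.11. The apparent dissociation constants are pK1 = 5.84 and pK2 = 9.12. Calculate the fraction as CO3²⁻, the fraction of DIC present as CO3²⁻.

α₂ = 0.0886

α₂ = 1 / (1 + [H⁺]/K2 + [H⁺]²/(K1K2)) = 1 / (1 + 10^+1.01 + 10^-1.26)
   = 1 / (1 + 10.233 + 0.054954) = 1/11.288 = 0.08859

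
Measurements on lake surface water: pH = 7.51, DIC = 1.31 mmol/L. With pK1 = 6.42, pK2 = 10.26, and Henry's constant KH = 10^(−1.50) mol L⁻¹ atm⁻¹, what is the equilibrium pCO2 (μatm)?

pCO2 = 3110 μatm

α₀ = 1 / (1 + K1/[H⁺] + K1K2/[H⁺]²) = 1 / (1 + 10^+1.09 + 10^-1.66)
   = 1 / (1 + 12.303 + 0.021878) = 1/13.325 = 0.07505
[CO2*] = α₀ × DIC = 0.07505 × 1.31 = 0.09831 mmol/L
pCO2 = [CO2*]/KH = 9.831×10^-5 / 3.162×10^-2 = 3110 μatm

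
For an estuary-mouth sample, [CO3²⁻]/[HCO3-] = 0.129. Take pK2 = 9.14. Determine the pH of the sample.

From K2 = [H⁺][CO3²⁻]/[HCO3-]:  pH = pK2 + log₁₀([CO3²⁻]/[HCO3-])
log₁₀(0.129) = -0.889
pH = 9.14 + (-0.889) = 8.25

pH = 8.25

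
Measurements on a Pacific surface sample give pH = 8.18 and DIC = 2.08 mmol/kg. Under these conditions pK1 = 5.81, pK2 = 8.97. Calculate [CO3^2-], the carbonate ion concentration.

α₂ = 1 / (1 + [H⁺]/K2 + [H⁺]²/(K1K2)) = 1 / (1 + 10^+0.79 + 10^-1.58)
   = 1 / (1 + 6.1660 + 0.026303) = 1/7.1923 = 0.1390
[CO3²⁻] = α₂ × DIC = 0.1390 × 2.08 = 0.289 mmol/kg

[CO3²⁻] = 0.289 mmol/kg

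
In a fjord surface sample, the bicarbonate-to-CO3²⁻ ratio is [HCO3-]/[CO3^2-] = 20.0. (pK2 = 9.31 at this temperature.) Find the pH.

pH = 8.01

From K2 = [H⁺][CO3^2-]/[HCO3-]:  pH = pK2 − log₁₀([HCO3-]/[CO3^2-])
log₁₀(20.0) = +1.301
pH = 9.31 − (+1.301) = 8.01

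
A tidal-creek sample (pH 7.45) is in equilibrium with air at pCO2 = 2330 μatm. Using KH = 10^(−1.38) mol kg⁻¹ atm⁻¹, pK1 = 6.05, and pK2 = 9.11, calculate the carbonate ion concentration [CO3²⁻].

[CO3²⁻] = 0.0534 mmol/kg

[CO2*] = KH · pCO2 = 10^(−1.38) × 2330×10^-6 = 9.713×10^-5 mol/kg
α₀ = 1/(1 + K1/[H⁺] + K1K2/[H⁺]²) = 1/(1 + 10^+1.40 + 10^-0.26) = 0.03750
DIC = [CO2*]/α₀ = 9.713×10^-5 / 0.03750 = 2.590 mmol/kg
[CO3²⁻] = α₂·DIC; α₂ = 0.02061, so [CO3²⁻] = 0.02061 × 2.590 = 0.0534 mmol/kg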